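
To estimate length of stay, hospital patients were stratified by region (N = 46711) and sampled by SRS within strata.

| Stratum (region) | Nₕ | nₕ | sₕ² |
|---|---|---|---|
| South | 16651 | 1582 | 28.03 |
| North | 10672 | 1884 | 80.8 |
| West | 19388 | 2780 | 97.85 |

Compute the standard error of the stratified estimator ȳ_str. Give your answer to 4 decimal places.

0.0953

Var(ȳ_str) = Σₕ Wₕ²(1 − fₕ)sₕ²/nₕ with Wₕ = Nₕ/N, N = 46711.
South: Wₕ = 0.35646850; term = 0.35646850²·(1 − 0.09500931)·28.03/1582 = 0.0020375255.
North: Wₕ = 0.22846867; term = 0.22846867²·(1 − 0.17653673)·80.8/1884 = 0.0018434357.
West: Wₕ = 0.41506283; term = 0.41506283²·(1 − 0.14338766)·97.85/2780 = 0.0051943122.
Sum = 0.0090752734.
SE = √(0.0090752734) = 0.0953.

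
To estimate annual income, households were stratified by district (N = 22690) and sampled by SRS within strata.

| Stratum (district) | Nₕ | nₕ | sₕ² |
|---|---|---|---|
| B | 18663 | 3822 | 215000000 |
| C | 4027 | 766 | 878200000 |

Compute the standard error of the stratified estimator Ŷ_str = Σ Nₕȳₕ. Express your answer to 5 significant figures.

Var(Ŷ_str) = Σₕ Nₕ²(1 − fₕ)sₕ²/nₕ.
B: 18663²·(1 − 3822/18663)·215000000/3822 = 1.5580895 × 10^13.
C: 4027²·(1 − 766/4027)·878200000/766 = 1.5055566 × 10^13.
Sum = 3.0636461 × 10^13.
SE = √(3.0636461 × 10^13) = 5.5350 × 10^6.

5.5350 × 10^6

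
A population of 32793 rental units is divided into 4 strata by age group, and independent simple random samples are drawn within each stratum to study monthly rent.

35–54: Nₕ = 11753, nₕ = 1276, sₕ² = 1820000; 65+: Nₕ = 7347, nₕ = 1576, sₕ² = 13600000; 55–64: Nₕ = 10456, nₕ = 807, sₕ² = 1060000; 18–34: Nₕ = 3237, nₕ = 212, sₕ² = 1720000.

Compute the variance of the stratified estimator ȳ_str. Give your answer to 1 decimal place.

Var(ȳ_str) = Σₕ Wₕ²(1 − fₕ)sₕ²/nₕ with Wₕ = Nₕ/N, N = 32793.
35–54: Wₕ = 0.35839966; term = 0.35839966²·(1 − 0.10856803)·1820000/1276 = 163.32178.
65+: Wₕ = 0.22404172; term = 0.22404172²·(1 − 0.21450932)·13600000/1576 = 340.23698.
55–64: Wₕ = 0.31884853; term = 0.31884853²·(1 − 0.07718057)·1060000/807 = 123.23042.
18–34: Wₕ = 0.09871009; term = 0.09871009²·(1 − 0.06549274)·1720000/212 = 73.875148.
Sum = 700.66433.

700.7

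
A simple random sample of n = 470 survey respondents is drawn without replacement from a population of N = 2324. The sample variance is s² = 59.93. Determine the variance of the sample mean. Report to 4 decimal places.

Under SRS without replacement, Var(ȳ) = (1 − f)·s²/n with f = n/N = 470/2324 = 0.20223752.
Var(ȳ) = (1 − 0.20223752)·59.93/470 = 0.79776248·0.12751064 = 0.1017232.

0.1017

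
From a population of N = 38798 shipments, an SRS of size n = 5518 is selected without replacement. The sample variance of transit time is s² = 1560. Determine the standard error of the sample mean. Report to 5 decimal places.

0.49245

Under SRS without replacement, Var(ȳ) = (1 − f)·s²/n with f = n/N = 5518/38798 = 0.14222383.
Var(ȳ) = (1 − 0.14222383)·1560/5518 = 0.85777617·0.28271113 = 0.24250287.
SE(ȳ) = √(0.24250287) = 0.49245.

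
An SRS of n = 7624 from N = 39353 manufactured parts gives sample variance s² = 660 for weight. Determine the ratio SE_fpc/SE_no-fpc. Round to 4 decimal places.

f = n/N = 7624/39353 = 0.19373364.
SE_no-fpc = √(s²/n) = 0.29422565; SE_fpc = √((1−f)s²/n) = 0.26419208.
Ratio = √(1−f) = 0.89792336.

0.8979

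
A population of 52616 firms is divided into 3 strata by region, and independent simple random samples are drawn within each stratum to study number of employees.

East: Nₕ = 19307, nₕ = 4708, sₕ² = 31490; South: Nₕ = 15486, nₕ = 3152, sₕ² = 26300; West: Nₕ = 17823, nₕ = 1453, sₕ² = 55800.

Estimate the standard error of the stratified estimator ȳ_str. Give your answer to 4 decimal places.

Var(ȳ_str) = Σₕ Wₕ²(1 − fₕ)sₕ²/nₕ with Wₕ = Nₕ/N, N = 52616.
East: Wₕ = 0.36694161; term = 0.36694161²·(1 − 0.24384938)·31490/4708 = 0.68098642.
South: Wₕ = 0.29432112; term = 0.29432112²·(1 − 0.20353868)·26300/3152 = 0.57567462.
West: Wₕ = 0.33873727; term = 0.33873727²·(1 − 0.08152387)·55800/1453 = 4.0472722.
Sum = 5.3039332.
SE = √(5.3039332) = 2.3030.

2.3030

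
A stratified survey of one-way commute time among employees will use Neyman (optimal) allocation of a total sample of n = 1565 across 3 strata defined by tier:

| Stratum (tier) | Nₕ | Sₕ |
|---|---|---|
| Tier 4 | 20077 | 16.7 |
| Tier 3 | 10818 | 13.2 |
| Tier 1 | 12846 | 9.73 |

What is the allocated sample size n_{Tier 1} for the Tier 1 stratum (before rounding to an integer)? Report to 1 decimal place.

Neyman allocation: nₕ = n·NₕSₕ / Σⱼ NⱼSⱼ.
Σ NⱼSⱼ = 20077·16.7 + 10818·13.2 + 12846·9.73 = 603075.08.
n_{Tier 1} = 1565·12846·9.73 / 603075.08 = 324.4.

324.4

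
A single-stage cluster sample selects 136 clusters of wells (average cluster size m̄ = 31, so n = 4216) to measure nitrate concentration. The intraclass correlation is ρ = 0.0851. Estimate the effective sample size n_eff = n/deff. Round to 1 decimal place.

1186.6

deff = 1 + (31 − 1)·0.0851 = 1 + 2.553 = 3.553.
n_eff = 4216 / 3.553 = 1186.6.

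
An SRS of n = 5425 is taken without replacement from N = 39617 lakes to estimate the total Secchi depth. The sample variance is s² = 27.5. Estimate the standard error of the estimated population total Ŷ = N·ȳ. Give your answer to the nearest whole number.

2620

Var(Ŷ) = N²·Var(ȳ) = N²·(1 − n/N)·s²/n.
f = 5425/39617 = 0.13693616; Var(ȳ) = 0.86306384·27.5/5425 = 0.004374978.
Var(Ŷ) = 39617² · 0.004374978 = 6.8665572 × 10^6.
SE(Ŷ) = √(6.8665572 × 10^6) = 2620.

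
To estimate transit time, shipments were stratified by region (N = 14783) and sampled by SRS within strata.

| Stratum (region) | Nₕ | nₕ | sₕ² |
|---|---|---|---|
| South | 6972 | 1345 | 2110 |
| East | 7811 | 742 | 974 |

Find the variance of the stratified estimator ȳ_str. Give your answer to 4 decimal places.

0.6133

Var(ȳ_str) = Σₕ Wₕ²(1 − fₕ)sₕ²/nₕ with Wₕ = Nₕ/N, N = 14783.
South: Wₕ = 0.47162281; term = 0.47162281²·(1 − 0.19291452)·2110/1345 = 0.28162377.
East: Wₕ = 0.52837719; term = 0.52837719²·(1 − 0.09499424)·974/742 = 0.33166109.
Sum = 0.61328486.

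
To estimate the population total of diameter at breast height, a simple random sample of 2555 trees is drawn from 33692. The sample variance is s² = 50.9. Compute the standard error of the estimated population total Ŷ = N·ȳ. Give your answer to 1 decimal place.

Var(Ŷ) = N²·Var(ȳ) = N²·(1 − n/N)·s²/n.
f = 2555/33692 = 0.07583403; Var(ȳ) = 0.92416597·50.9/2555 = 0.018410978.
Var(Ŷ) = 33692² · 0.018410978 = 2.0899238 × 10^7.
SE(Ŷ) = √(2.0899238 × 10^7) = 4571.6.

4571.6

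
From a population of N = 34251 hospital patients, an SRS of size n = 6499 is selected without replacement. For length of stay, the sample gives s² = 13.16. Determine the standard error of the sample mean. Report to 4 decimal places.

0.0405

Under SRS without replacement, Var(ȳ) = (1 − f)·s²/n with f = n/N = 6499/34251 = 0.18974628.
Var(ȳ) = (1 − 0.18974628)·13.16/6499 = 0.81025372·0.0020249269 = 0.0016407046.
SE(ȳ) = √(0.0016407046) = 0.0405.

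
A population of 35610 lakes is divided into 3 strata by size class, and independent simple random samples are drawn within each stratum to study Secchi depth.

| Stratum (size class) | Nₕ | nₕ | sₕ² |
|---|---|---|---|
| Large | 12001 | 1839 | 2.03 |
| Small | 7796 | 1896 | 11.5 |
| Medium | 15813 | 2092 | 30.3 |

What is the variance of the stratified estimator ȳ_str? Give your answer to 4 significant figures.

Var(ȳ_str) = Σₕ Wₕ²(1 − fₕ)sₕ²/nₕ with Wₕ = Nₕ/N, N = 35610.
Large: Wₕ = 0.33701208; term = 0.33701208²·(1 − 0.15323723)·2.03/1839 = 1.0616149 × 10^-4.
Small: Wₕ = 0.21892727; term = 0.21892727²·(1 − 0.24320164)·11.5/1896 = 2.2000847 × 10^-4.
Medium: Wₕ = 0.44406066; term = 0.44406066²·(1 − 0.13229621)·30.3/2092 = 0.0024782039.
Sum = 0.0028043739.

0.002804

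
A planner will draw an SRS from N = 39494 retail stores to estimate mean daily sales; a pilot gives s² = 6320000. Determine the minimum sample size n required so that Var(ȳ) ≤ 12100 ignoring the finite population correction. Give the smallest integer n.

523

Without fpc, n₀ = s²/D = 6320000/12100 = 522.3140.
Rounding up, n = 523.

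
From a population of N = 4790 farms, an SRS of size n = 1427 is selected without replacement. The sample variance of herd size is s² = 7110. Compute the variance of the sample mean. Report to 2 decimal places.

Under SRS without replacement, Var(ȳ) = (1 − f)·s²/n with f = n/N = 1427/4790 = 0.29791232.
Var(ȳ) = (1 − 0.29791232)·7110/1427 = 0.70208768·4.9824807 = 3.4981383.

3.50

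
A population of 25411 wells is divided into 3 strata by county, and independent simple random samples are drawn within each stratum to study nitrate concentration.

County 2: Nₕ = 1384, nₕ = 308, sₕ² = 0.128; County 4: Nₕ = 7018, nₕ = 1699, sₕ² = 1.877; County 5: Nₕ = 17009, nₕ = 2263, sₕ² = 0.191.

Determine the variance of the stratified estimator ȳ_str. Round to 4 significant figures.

Var(ȳ_str) = Σₕ Wₕ²(1 − fₕ)sₕ²/nₕ with Wₕ = Nₕ/N, N = 25411.
County 2: Wₕ = 0.05446460; term = 0.05446460²·(1 − 0.22254335)·0.128/308 = 9.5843817 × 10^-7.
County 4: Wₕ = 0.27617961; term = 0.27617961²·(1 − 0.24209176)·1.877/1699 = 6.386615 × 10^-5.
County 5: Wₕ = 0.66935579; term = 0.66935579²·(1 − 0.13304721)·0.191/2263 = 3.2783726 × 10^-5.
Sum = 9.7608314 × 10^-5.

9.761 × 10^-5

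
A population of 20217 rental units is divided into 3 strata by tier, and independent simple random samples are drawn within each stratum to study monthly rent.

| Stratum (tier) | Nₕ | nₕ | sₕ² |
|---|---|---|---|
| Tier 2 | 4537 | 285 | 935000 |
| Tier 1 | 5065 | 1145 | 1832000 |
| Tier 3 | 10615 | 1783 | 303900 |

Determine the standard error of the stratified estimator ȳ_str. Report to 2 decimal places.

Var(ȳ_str) = Σₕ Wₕ²(1 − fₕ)sₕ²/nₕ with Wₕ = Nₕ/N, N = 20217.
Tier 2: Wₕ = 0.22441510; term = 0.22441510²·(1 − 0.06281684)·935000/285 = 154.84435.
Tier 1: Wₕ = 0.25053173; term = 0.25053173²·(1 − 0.22606120)·1832000/1145 = 77.723451.
Tier 3: Wₕ = 0.52505317; term = 0.52505317²·(1 − 0.16796985)·303900/1783 = 39.09534.
Sum = 271.66314.
SE = √(271.66314) = 16.48.

16.48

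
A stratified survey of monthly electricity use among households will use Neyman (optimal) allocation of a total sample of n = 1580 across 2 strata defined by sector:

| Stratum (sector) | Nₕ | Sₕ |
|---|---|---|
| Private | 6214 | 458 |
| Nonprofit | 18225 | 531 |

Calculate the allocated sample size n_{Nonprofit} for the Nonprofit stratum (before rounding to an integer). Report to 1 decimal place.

Neyman allocation: nₕ = n·NₕSₕ / Σⱼ NⱼSⱼ.
Σ NⱼSⱼ = 6214·458 + 18225·531 = 1.2523487 × 10^7.
n_{Nonprofit} = 1580·18225·531 / (1.2523487 × 10^7) = 1220.9.

1220.9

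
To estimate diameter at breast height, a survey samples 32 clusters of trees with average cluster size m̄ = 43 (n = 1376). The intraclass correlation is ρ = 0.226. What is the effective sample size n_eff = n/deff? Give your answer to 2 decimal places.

131.15

deff = 1 + (43 − 1)·0.226 = 1 + 9.492 = 10.492.
n_eff = 1376 / 10.492 = 131.15.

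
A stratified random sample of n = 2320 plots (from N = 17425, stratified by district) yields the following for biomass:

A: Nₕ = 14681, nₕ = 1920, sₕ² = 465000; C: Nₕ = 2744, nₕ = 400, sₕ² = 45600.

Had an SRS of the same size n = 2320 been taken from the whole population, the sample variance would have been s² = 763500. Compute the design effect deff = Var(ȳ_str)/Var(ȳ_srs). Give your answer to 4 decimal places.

Var(ȳ_str) = Σ Wₕ²(1−fₕ)sₕ²/nₕ with Wₕ = Nₕ/17425:
  A: (14681/17425)²·(1−1920/14681)·465000/1920 = 149.43299
  C: (2744/17425)²·(1−400/2744)·45600/400 = 2.4149102
  → Var(ȳ_str) = 151.8479.
Var(ȳ_srs) = (1 − 2320/17425)·763500/2320 = 285.27847.
deff = 151.8479 / 285.27847 = 0.5323.

0.5323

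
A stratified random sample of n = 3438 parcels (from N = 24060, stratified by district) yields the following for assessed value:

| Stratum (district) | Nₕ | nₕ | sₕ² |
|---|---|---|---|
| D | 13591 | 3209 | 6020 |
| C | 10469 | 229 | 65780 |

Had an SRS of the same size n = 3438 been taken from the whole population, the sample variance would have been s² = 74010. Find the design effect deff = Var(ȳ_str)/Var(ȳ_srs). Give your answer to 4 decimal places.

2.9078

Var(ȳ_str) = Σ Wₕ²(1−fₕ)sₕ²/nₕ with Wₕ = Nₕ/24060:
  D: (13591/24060)²·(1−3209/13591)·6020/3209 = 0.457265
  C: (10469/24060)²·(1−229/10469)·65780/229 = 53.195182
  → Var(ȳ_str) = 53.652447.
Var(ȳ_srs) = (1 − 3438/24060)·74010/3438 = 18.450991.
deff = 53.652447 / 18.450991 = 2.9078.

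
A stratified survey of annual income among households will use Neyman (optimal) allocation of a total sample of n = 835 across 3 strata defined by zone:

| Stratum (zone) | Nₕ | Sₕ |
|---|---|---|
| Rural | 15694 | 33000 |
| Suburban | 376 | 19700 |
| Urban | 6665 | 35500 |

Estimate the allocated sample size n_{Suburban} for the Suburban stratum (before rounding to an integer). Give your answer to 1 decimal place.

8.1

Neyman allocation: nₕ = n·NₕSₕ / Σⱼ NⱼSⱼ.
Σ NⱼSⱼ = 15694·33000 + 376·19700 + 6665·35500 = 7.619167 × 10^8.
n_{Suburban} = 835·376·19700 / (7.619167 × 10^8) = 8.1.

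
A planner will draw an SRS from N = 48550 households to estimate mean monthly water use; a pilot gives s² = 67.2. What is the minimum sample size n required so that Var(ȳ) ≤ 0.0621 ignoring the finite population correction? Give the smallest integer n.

1083

Without fpc, n₀ = s²/D = 67.2/0.0621 = 1082.1256.
Rounding up, n = 1083.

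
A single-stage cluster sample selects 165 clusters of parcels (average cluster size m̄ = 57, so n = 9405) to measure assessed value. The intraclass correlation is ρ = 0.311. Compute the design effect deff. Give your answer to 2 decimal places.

deff = 1 + (57 − 1)·0.311 = 1 + 17.416 = 18.416.

18.42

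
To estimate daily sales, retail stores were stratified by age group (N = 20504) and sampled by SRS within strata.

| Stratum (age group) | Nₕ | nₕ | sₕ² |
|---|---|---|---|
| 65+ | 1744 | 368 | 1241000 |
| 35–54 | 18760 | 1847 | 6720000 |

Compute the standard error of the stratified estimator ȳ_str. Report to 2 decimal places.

52.58

Var(ȳ_str) = Σₕ Wₕ²(1 − fₕ)sₕ²/nₕ with Wₕ = Nₕ/N, N = 20504.
65+: Wₕ = 0.08505657; term = 0.08505657²·(1 − 0.21100917)·1241000/368 = 19.249156.
35–54: Wₕ = 0.91494343; term = 0.91494343²·(1 − 0.09845416)·6720000/1847 = 2745.8618.
Sum = 2765.111.
SE = √(2765.111) = 52.58.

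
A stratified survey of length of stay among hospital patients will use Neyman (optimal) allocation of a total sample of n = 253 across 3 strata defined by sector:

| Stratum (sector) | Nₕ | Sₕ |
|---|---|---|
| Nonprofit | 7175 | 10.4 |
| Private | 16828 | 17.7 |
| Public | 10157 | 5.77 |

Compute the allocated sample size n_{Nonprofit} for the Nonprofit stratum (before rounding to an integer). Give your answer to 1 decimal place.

43.8

Neyman allocation: nₕ = n·NₕSₕ / Σⱼ NⱼSⱼ.
Σ NⱼSⱼ = 7175·10.4 + 16828·17.7 + 10157·5.77 = 431081.49.
n_{Nonprofit} = 253·7175·10.4 / 431081.49 = 43.8.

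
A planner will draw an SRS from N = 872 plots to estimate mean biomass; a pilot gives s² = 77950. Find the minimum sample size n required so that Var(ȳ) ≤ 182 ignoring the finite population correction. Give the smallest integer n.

429

Without fpc, n₀ = s²/D = 77950/182 = 428.2967.
Rounding up, n = 429.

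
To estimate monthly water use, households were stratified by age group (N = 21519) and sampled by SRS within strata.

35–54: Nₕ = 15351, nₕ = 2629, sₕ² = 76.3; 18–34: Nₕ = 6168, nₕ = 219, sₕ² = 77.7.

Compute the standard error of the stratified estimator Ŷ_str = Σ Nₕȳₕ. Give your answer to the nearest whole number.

Var(Ŷ_str) = Σₕ Nₕ²(1 − fₕ)sₕ²/nₕ.
35–54: 15351²·(1 − 2629/15351)·76.3/2629 = 5.6679501 × 10^6.
18–34: 6168²·(1 − 219/6168)·77.7/219 = 1.3018629 × 10^7.
Sum = 1.8686579 × 10^7.
SE = √(1.8686579 × 10^7) = 4323.

4323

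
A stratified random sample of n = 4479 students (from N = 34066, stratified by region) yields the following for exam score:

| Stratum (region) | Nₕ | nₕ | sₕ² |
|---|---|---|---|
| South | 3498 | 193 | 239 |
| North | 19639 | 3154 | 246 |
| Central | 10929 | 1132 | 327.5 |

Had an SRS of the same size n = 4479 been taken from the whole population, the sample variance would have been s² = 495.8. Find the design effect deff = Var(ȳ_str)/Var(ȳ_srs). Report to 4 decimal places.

Var(ȳ_str) = Σ Wₕ²(1−fₕ)sₕ²/nₕ with Wₕ = Nₕ/34066:
  South: (3498/34066)²·(1−193/3498)·239/193 = 0.012336432
  North: (19639/34066)²·(1−3154/19639)·246/3154 = 0.021759026
  Central: (10929/34066)²·(1−1132/10929)·327.5/1132 = 0.026692923
  → Var(ȳ_str) = 0.060788381.
Var(ȳ_srs) = (1 − 4479/34066)·495.8/4479 = 0.096140251.
deff = 0.060788381 / 0.096140251 = 0.6323.

0.6323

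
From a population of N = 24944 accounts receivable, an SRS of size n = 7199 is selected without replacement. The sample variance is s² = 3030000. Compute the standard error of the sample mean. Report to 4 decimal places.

17.3037

Under SRS without replacement, Var(ȳ) = (1 − f)·s²/n with f = n/N = 7199/24944 = 0.28860648.
Var(ȳ) = (1 − 0.28860648)·3030000/7199 = 0.71139352·420.89179 = 299.41969.
SE(ȳ) = √(299.41969) = 17.3037.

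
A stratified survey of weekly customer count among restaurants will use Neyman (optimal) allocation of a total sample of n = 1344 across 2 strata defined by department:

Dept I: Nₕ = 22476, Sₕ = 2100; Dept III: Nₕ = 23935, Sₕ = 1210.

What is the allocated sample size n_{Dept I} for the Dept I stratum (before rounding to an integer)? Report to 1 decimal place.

832.9

Neyman allocation: nₕ = n·NₕSₕ / Σⱼ NⱼSⱼ.
Σ NⱼSⱼ = 22476·2100 + 23935·1210 = 7.616095 × 10^7.
n_{Dept I} = 1344·22476·2100 / (7.616095 × 10^7) = 832.9.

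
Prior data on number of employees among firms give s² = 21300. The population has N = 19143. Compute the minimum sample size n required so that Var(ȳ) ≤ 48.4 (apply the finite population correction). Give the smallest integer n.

Without fpc, n₀ = s²/D = 21300/48.4 = 440.0826.
With fpc, (1 − n/N)·s²/n ≤ D requires n ≥ n₀/(1 + n₀/N) = 440.0826/(1 + 440.0826/19143) = 430.1928.
Rounding up, n = 431.

431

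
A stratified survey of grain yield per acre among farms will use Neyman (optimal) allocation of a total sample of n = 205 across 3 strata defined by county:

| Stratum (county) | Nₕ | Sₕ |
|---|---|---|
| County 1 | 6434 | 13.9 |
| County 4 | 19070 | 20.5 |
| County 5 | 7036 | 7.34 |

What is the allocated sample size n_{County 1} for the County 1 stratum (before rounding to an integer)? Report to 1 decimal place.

34.5

Neyman allocation: nₕ = n·NₕSₕ / Σⱼ NⱼSⱼ.
Σ NⱼSⱼ = 6434·13.9 + 19070·20.5 + 7036·7.34 = 532011.84.
n_{County 1} = 205·6434·13.9 / 532011.84 = 34.5.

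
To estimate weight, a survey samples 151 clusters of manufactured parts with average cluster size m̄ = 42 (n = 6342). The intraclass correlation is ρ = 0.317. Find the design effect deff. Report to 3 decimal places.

deff = 1 + (42 − 1)·0.317 = 1 + 12.997 = 13.997.

13.997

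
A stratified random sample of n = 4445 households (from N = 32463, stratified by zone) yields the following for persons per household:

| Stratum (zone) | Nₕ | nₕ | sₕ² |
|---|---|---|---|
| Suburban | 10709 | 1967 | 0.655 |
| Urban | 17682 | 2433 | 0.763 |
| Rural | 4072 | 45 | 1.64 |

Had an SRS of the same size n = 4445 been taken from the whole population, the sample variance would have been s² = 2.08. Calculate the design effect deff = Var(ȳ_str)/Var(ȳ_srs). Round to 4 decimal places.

1.6760

Var(ȳ_str) = Σ Wₕ²(1−fₕ)sₕ²/nₕ with Wₕ = Nₕ/32463:
  Suburban: (10709/32463)²·(1−1967/10709)·0.655/1967 = 2.9581443 × 10^-5
  Urban: (17682/32463)²·(1−2433/17682)·0.763/2433 = 8.023759 × 10^-5
  Rural: (4072/32463)²·(1−45/4072)·1.64/45 = 5.6707882 × 10^-4
  → Var(ȳ_str) = 6.7689785 × 10^-4.
Var(ȳ_srs) = (1 − 4445/32463)·2.08/4445 = 4.0386856 × 10^-4.
deff = (6.7689785 × 10^-4) / (4.0386856 × 10^-4) = 1.6760.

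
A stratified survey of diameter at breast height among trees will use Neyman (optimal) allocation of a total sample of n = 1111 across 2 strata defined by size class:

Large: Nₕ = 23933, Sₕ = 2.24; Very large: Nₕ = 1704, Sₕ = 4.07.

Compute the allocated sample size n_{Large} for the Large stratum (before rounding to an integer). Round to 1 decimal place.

983.7

Neyman allocation: nₕ = n·NₕSₕ / Σⱼ NⱼSⱼ.
Σ NⱼSⱼ = 23933·2.24 + 1704·4.07 = 60545.2.
n_{Large} = 1111·23933·2.24 / 60545.2 = 983.7.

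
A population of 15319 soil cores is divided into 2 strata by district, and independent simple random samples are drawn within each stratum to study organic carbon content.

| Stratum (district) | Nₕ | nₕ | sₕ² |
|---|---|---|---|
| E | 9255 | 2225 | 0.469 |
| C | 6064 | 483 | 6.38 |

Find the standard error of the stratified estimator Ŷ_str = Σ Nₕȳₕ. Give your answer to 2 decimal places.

Var(Ŷ_str) = Σₕ Nₕ²(1 − fₕ)sₕ²/nₕ.
E: 9255²·(1 − 2225/9255)·0.469/2225 = 13714.329.
C: 6064²·(1 − 483/6064)·6.38/483 = 447038.33.
Sum = 460752.66.
SE = √(460752.66) = 678.79.

678.79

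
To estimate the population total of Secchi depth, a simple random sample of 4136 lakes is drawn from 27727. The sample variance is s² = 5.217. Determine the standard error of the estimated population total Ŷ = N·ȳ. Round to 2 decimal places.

908.33

Var(Ŷ) = N²·Var(ȳ) = N²·(1 − n/N)·s²/n.
f = 4136/27727 = 0.14916868; Var(ȳ) = 0.85083132·5.217/4136 = 0.0010732077.
Var(Ŷ) = 27727² · 0.0010732077 = 825067.62.
SE(Ŷ) = √(825067.62) = 908.33.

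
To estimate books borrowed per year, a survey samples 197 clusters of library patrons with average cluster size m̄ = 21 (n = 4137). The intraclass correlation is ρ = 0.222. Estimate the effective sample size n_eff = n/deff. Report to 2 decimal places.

deff = 1 + (21 − 1)·0.222 = 1 + 4.44 = 5.44.
n_eff = 4137 / 5.44 = 760.48.

760.48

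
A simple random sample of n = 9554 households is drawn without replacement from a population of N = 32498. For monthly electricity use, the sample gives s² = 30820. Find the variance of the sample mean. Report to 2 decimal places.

2.28

Under SRS without replacement, Var(ȳ) = (1 − f)·s²/n with f = n/N = 9554/32498 = 0.29398732.
Var(ȳ) = (1 − 0.29398732)·30820/9554 = 0.70601268·3.225874 = 2.2775079.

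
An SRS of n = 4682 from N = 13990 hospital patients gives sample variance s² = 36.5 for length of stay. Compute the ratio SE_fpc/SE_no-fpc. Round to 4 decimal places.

f = n/N = 4682/13990 = 0.33466762.
SE_no-fpc = √(s²/n) = 0.088293906; SE_fpc = √((1−f)s²/n) = 0.072019493.
Ratio = √(1−f) = 0.81567909.

0.8157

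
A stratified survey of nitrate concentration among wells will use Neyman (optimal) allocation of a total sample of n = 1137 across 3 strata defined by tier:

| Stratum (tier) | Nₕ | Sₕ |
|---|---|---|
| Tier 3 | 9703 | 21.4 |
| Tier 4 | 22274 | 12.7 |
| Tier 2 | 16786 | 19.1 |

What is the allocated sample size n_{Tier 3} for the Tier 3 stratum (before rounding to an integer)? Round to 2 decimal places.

291.06

Neyman allocation: nₕ = n·NₕSₕ / Σⱼ NⱼSⱼ.
Σ NⱼSⱼ = 9703·21.4 + 22274·12.7 + 16786·19.1 = 811136.6.
n_{Tier 3} = 1137·9703·21.4 / 811136.6 = 291.06.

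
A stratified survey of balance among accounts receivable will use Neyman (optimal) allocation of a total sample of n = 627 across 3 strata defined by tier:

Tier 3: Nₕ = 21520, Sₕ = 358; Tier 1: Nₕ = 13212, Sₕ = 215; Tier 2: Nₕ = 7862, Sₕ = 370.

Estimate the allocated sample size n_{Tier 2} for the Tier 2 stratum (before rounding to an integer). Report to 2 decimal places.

Neyman allocation: nₕ = n·NₕSₕ / Σⱼ NⱼSⱼ.
Σ NⱼSⱼ = 21520·358 + 13212·215 + 7862·370 = 1.345368 × 10^7.
n_{Tier 2} = 627·7862·370 / (1.345368 × 10^7) = 135.57.

135.57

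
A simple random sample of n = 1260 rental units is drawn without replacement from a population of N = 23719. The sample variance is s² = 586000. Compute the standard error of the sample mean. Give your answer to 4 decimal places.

20.9851

Under SRS without replacement, Var(ȳ) = (1 − f)·s²/n with f = n/N = 1260/23719 = 0.05312197.
Var(ȳ) = (1 − 0.05312197)·586000/1260 = 0.94687803·465.07937 = 440.37343.
SE(ȳ) = √(440.37343) = 20.9851.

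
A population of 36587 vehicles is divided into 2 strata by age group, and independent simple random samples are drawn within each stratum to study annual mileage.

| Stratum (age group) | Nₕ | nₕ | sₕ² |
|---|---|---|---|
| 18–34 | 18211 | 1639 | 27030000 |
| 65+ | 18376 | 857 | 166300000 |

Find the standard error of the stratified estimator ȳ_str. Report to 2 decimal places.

224.47

Var(ȳ_str) = Σₕ Wₕ²(1 − fₕ)sₕ²/nₕ with Wₕ = Nₕ/N, N = 36587.
18–34: Wₕ = 0.49774510; term = 0.49774510²·(1 − 0.09000055)·27030000/1639 = 3718.1098.
65+: Wₕ = 0.50225490; term = 0.50225490²·(1 − 0.04663692)·166300000/857 = 46667.885.
Sum = 50385.995.
SE = √(50385.995) = 224.47.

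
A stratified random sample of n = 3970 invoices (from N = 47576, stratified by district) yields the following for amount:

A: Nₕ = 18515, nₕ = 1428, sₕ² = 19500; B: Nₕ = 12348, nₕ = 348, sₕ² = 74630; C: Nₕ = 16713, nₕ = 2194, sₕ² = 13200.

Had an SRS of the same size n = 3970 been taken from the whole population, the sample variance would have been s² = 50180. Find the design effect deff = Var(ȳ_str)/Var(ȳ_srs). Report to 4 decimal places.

1.4322

Var(ȳ_str) = Σ Wₕ²(1−fₕ)sₕ²/nₕ with Wₕ = Nₕ/47576:
  A: (18515/47576)²·(1−1428/18515)·19500/1428 = 1.9086227
  B: (12348/47576)²·(1−348/12348)·74630/348 = 14.039001
  C: (16713/47576)²·(1−2194/16713)·13200/2194 = 0.6449894
  → Var(ȳ_str) = 16.592613.
Var(ȳ_srs) = (1 − 3970/47576)·50180/3970 = 11.585065.
deff = 16.592613 / 11.585065 = 1.4322.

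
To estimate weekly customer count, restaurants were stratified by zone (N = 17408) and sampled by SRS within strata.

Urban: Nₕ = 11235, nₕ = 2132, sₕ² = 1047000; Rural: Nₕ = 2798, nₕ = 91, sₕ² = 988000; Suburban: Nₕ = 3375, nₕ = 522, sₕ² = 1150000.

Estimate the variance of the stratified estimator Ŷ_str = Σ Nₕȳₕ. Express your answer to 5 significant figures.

1.5367 × 10^11

Var(Ŷ_str) = Σₕ Nₕ²(1 − fₕ)sₕ²/nₕ.
Urban: 11235²·(1 − 2132/11235)·1047000/2132 = 5.0224671 × 10^10.
Rural: 2798²·(1 − 91/2798)·988000/91 = 8.2234019 × 10^10.
Suburban: 3375²·(1 − 522/3375)·1150000/522 = 2.1213039 × 10^10.
Sum = 1.5367173 × 10^11.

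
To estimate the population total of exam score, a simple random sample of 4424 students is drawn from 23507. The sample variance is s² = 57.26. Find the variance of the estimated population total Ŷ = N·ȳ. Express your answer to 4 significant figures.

Var(Ŷ) = N²·Var(ȳ) = N²·(1 − n/N)·s²/n.
f = 4424/23507 = 0.18819926; Var(ȳ) = 0.81180074·57.26/4424 = 0.010507168.
Var(Ŷ) = 23507² · 0.010507168 = 5.8060409 × 10^6.

5.806 × 10^6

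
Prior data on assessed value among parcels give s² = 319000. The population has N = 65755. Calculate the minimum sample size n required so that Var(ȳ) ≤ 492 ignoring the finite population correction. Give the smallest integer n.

Without fpc, n₀ = s²/D = 319000/492 = 648.3740.
Rounding up, n = 649.

649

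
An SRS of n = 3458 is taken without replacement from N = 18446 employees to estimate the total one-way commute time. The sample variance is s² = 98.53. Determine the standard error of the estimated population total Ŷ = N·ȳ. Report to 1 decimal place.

Var(Ŷ) = N²·Var(ȳ) = N²·(1 − n/N)·s²/n.
f = 3458/18446 = 0.18746612; Var(ȳ) = 0.81253388·98.53/3458 = 0.023151811.
Var(Ŷ) = 18446² · 0.023151811 = 7.8775175 × 10^6.
SE(Ŷ) = √(7.8775175 × 10^6) = 2806.7.

2806.7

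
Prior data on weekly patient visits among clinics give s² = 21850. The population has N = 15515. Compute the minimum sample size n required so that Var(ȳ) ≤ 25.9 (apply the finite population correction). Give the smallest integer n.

801

Without fpc, n₀ = s²/D = 21850/25.9 = 843.6293.
With fpc, (1 − n/N)·s²/n ≤ D requires n ≥ n₀/(1 + n₀/N) = 843.6293/(1 + 843.6293/15515) = 800.1226.
Rounding up, n = 801.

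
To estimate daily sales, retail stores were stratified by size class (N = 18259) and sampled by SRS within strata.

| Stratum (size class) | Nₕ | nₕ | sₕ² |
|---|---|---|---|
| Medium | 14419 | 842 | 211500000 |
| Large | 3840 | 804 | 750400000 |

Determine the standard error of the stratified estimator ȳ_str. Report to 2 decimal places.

Var(ȳ_str) = Σₕ Wₕ²(1 − fₕ)sₕ²/nₕ with Wₕ = Nₕ/N, N = 18259.
Medium: Wₕ = 0.78969275; term = 0.78969275²·(1 − 0.05839517)·211500000/842 = 147497.03.
Large: Wₕ = 0.21030725; term = 0.21030725²·(1 − 0.20937500)·750400000/804 = 32637.418.
Sum = 180134.45.
SE = √(180134.45) = 424.42.

424.42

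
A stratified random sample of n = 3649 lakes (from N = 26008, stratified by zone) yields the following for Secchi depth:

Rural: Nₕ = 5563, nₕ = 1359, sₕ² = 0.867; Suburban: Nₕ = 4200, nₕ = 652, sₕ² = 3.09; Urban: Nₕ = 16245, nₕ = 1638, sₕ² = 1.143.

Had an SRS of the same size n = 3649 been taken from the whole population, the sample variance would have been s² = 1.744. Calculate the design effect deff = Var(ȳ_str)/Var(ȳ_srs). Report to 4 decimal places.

Var(ȳ_str) = Σ Wₕ²(1−fₕ)sₕ²/nₕ with Wₕ = Nₕ/26008:
  Rural: (5563/26008)²·(1−1359/5563)·0.867/1359 = 2.2057561 × 10^-5
  Suburban: (4200/26008)²·(1−652/4200)·3.09/652 = 1.0440706 × 10^-4
  Urban: (16245/26008)²·(1−1638/16245)·1.143/1638 = 2.447931 × 10^-4
  → Var(ȳ_str) = 3.7125772 × 10^-4.
Var(ȳ_srs) = (1 − 3649/26008)·1.744/3649 = 4.1088287 × 10^-4.
deff = (3.7125772 × 10^-4) / (4.1088287 × 10^-4) = 0.9036.

0.9036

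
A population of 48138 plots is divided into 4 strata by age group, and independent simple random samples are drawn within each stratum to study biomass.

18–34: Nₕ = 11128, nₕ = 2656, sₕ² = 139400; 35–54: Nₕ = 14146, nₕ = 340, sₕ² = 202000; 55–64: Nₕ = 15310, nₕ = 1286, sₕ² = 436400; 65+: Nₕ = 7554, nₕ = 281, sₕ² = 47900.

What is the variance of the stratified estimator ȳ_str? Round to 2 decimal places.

Var(ȳ_str) = Σₕ Wₕ²(1 − fₕ)sₕ²/nₕ with Wₕ = Nₕ/N, N = 48138.
18–34: Wₕ = 0.23116872; term = 0.23116872²·(1 − 0.23867721)·139400/2656 = 2.1353137.
35–54: Wₕ = 0.29386348; term = 0.29386348²·(1 − 0.02403506)·202000/340 = 50.07234.
55–64: Wₕ = 0.31804396; term = 0.31804396²·(1 − 0.08399739)·436400/1286 = 31.442334.
65+: Wₕ = 0.15692384; term = 0.15692384²·(1 − 0.03719884)·47900/281 = 4.0415102.
Sum = 87.691498.

87.69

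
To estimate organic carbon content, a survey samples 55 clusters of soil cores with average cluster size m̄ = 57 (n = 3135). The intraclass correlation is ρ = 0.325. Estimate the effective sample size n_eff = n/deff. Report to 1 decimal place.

deff = 1 + (57 − 1)·0.325 = 1 + 18.2 = 19.2.
n_eff = 3135 / 19.2 = 163.3.

163.3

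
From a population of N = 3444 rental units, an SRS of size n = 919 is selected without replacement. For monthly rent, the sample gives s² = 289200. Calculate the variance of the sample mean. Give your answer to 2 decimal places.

Under SRS without replacement, Var(ȳ) = (1 − f)·s²/n with f = n/N = 919/3444 = 0.26684088.
Var(ȳ) = (1 − 0.26684088)·289200/919 = 0.73315912·314.68988 = 230.71775.

230.72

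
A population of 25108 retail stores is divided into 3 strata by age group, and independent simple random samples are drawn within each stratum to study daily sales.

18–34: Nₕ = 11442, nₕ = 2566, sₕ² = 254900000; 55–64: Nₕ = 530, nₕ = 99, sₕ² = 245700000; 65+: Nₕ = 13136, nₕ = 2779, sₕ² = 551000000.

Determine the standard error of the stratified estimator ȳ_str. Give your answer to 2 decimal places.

244.32

Var(ȳ_str) = Σₕ Wₕ²(1 − fₕ)sₕ²/nₕ with Wₕ = Nₕ/N, N = 25108.
18–34: Wₕ = 0.45571133; term = 0.45571133²·(1 − 0.22426149)·254900000/2566 = 16003.25.
55–64: Wₕ = 0.02110881; term = 0.02110881²·(1 − 0.18679245)·245700000/99 = 899.28813.
65+: Wₕ = 0.52317986; term = 0.52317986²·(1 − 0.21155603)·551000000/2779 = 42789.374.
Sum = 59691.912.
SE = √(59691.912) = 244.32.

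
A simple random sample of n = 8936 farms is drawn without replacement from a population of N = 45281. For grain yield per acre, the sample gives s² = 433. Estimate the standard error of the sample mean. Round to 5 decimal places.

0.19721

Under SRS without replacement, Var(ȳ) = (1 − f)·s²/n with f = n/N = 8936/45281 = 0.19734546.
Var(ȳ) = (1 − 0.19734546)·433/8936 = 0.80265454·0.048455685 = 0.038893175.
SE(ȳ) = √(0.038893175) = 0.19721.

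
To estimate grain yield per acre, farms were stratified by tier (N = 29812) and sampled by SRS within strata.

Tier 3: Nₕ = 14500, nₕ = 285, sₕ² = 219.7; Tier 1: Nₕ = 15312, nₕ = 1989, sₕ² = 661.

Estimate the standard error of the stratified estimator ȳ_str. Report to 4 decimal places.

0.5050

Var(ȳ_str) = Σₕ Wₕ²(1 − fₕ)sₕ²/nₕ with Wₕ = Nₕ/N, N = 29812.
Tier 3: Wₕ = 0.48638132; term = 0.48638132²·(1 − 0.01965517)·219.7/285 = 0.17877955.
Tier 1: Wₕ = 0.51361868; term = 0.51361868²·(1 − 0.12989812)·661/1989 = 0.076281355.
Sum = 0.25506091.
SE = √(0.25506091) = 0.5050.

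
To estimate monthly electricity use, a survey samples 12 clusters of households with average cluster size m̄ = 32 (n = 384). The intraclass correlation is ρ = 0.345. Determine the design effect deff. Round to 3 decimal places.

11.695

deff = 1 + (32 − 1)·0.345 = 1 + 10.695 = 11.695.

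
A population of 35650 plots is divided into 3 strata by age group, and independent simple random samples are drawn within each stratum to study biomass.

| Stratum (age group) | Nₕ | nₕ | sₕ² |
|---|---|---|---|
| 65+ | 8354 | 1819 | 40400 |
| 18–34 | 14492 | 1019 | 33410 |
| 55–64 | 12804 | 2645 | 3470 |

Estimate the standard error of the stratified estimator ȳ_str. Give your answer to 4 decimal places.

2.4749

Var(ȳ_str) = Σₕ Wₕ²(1 − fₕ)sₕ²/nₕ with Wₕ = Nₕ/N, N = 35650.
65+: Wₕ = 0.23433380; term = 0.23433380²·(1 − 0.21774000)·40400/1819 = 0.95404676.
18–34: Wₕ = 0.40650771; term = 0.40650771²·(1 − 0.07031466)·33410/1019 = 5.0370453.
55–64: Wₕ = 0.35915849; term = 0.35915849²·(1 − 0.20657607)·3470/2645 = 0.13427073.
Sum = 6.1253628.
SE = √(6.1253628) = 2.4749.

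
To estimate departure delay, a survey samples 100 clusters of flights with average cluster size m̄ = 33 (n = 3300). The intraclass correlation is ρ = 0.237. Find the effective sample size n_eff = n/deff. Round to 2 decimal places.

deff = 1 + (33 − 1)·0.237 = 1 + 7.584 = 8.584.
n_eff = 3300 / 8.584 = 384.44.

384.44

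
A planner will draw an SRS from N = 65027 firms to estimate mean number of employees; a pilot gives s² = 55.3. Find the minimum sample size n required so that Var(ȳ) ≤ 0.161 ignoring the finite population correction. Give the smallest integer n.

Without fpc, n₀ = s²/D = 55.3/0.161 = 343.4783.
Rounding up, n = 344.

344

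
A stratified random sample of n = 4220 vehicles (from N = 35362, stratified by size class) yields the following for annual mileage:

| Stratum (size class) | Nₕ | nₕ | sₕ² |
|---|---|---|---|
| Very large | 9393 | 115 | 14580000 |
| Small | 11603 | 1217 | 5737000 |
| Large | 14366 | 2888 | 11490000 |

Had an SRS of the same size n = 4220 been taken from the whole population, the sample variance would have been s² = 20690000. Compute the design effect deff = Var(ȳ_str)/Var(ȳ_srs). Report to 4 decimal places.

Var(ȳ_str) = Σ Wₕ²(1−fₕ)sₕ²/nₕ with Wₕ = Nₕ/35362:
  Very large: (9393/35362)²·(1−115/9393)·14580000/115 = 8835.7768
  Small: (11603/35362)²·(1−1217/11603)·5737000/1217 = 454.29634
  Large: (14366/35362)²·(1−2888/14366)·11490000/2888 = 524.62778
  → Var(ȳ_str) = 9814.7009.
Var(ȳ_srs) = (1 − 4220/35362)·20690000/4220 = 4317.7523.
deff = 9814.7009 / 4317.7523 = 2.2731.

2.2731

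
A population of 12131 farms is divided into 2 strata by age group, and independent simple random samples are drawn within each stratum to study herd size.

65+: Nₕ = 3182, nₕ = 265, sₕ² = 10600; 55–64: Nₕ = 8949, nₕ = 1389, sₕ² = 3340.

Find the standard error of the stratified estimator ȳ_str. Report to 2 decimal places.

1.90

Var(ȳ_str) = Σₕ Wₕ²(1 − fₕ)sₕ²/nₕ with Wₕ = Nₕ/N, N = 12131.
65+: Wₕ = 0.26230319; term = 0.26230319²·(1 − 0.08328096)·10600/265 = 2.5229195.
55–64: Wₕ = 0.73769681; term = 0.73769681²·(1 − 0.15521287)·3340/1389 = 1.1054709.
Sum = 3.6283904.
SE = √(3.6283904) = 1.90.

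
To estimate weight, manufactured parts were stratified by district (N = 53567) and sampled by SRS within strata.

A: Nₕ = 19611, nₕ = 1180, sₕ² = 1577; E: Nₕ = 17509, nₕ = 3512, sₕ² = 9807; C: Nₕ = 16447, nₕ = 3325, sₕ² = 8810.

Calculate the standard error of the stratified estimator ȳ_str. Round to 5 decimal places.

Var(ȳ_str) = Σₕ Wₕ²(1 − fₕ)sₕ²/nₕ with Wₕ = Nₕ/N, N = 53567.
A: Wₕ = 0.36610226; term = 0.36610226²·(1 − 0.06017031)·1577/1180 = 0.16834634.
E: Wₕ = 0.32686169; term = 0.32686169²·(1 − 0.20058256)·9807/3512 = 0.23849722.
C: Wₕ = 0.30703605; term = 0.30703605²·(1 − 0.20216453)·8810/3325 = 0.19928579.
Sum = 0.60612935.
SE = √(0.60612935) = 0.77854.

0.77854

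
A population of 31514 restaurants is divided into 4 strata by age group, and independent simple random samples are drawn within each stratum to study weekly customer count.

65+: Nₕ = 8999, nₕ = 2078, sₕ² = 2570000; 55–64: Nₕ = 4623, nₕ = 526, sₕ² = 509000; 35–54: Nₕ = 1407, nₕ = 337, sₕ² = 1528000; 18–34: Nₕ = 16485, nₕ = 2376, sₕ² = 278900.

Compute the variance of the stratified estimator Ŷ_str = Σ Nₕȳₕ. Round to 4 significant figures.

1.295 × 10^11

Var(Ŷ_str) = Σₕ Nₕ²(1 − fₕ)sₕ²/nₕ.
65+: 8999²·(1 − 2078/8999)·2570000/2078 = 7.7028365 × 10^10.
55–64: 4623²·(1 − 526/4623)·509000/526 = 1.8328288 × 10^10.
35–54: 1407²·(1 − 337/1407)·1528000/337 = 6.8260793 × 10^9.
18–34: 16485²·(1 − 2376/16485)·278900/2376 = 2.7301547 × 10^10.
Sum = 1.2948428 × 10^11.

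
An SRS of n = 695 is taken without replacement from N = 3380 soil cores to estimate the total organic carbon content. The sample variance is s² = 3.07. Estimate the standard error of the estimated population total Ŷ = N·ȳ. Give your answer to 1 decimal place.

Var(Ŷ) = N²·Var(ȳ) = N²·(1 − n/N)·s²/n.
f = 695/3380 = 0.20562130; Var(ȳ) = 0.79437870·3.07/695 = 0.0035089822.
Var(Ŷ) = 3380² · 0.0035089822 = 40088.016.
SE(Ŷ) = √(40088.016) = 200.2.

200.2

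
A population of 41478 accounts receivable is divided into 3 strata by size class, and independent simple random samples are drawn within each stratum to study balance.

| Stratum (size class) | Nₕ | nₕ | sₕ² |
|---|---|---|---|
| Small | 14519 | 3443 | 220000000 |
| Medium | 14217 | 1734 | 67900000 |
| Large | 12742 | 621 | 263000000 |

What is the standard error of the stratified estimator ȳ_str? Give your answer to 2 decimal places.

219.16

Var(ȳ_str) = Σₕ Wₕ²(1 − fₕ)sₕ²/nₕ with Wₕ = Nₕ/N, N = 41478.
Small: Wₕ = 0.35004099; term = 0.35004099²·(1 − 0.23713754)·220000000/3443 = 5972.6862.
Medium: Wₕ = 0.34276002; term = 0.34276002²·(1 − 0.12196666)·67900000/1734 = 4039.3548.
Large: Wₕ = 0.30719900; term = 0.30719900²·(1 − 0.04873646)·263000000/621 = 38019.341.
Sum = 48031.382.
SE = √(48031.382) = 219.16.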